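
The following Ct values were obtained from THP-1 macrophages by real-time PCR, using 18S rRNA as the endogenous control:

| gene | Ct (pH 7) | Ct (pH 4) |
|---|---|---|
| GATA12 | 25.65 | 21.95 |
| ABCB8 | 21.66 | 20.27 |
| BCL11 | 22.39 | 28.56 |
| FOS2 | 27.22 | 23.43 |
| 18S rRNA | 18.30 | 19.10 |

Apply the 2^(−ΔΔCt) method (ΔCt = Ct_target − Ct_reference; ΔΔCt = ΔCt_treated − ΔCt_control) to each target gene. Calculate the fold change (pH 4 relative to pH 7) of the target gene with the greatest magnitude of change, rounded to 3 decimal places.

0.024

GATA12: ΔΔCt = (21.95−19.10) − (25.65−18.30) = 2.85 − 7.35 = -4.50; fold change = 2^4.50 = 22.627
ABCB8: ΔΔCt = (20.27−19.10) − (21.66−18.30) = 1.17 − 3.36 = -2.19; fold change = 2^2.19 = 4.563
BCL11: ΔΔCt = (28.56−19.10) − (22.39−18.30) = 9.46 − 4.09 = 5.37; fold change = 2^-5.37 = 0.024
FOS2: ΔΔCt = (23.43−19.10) − (27.22−18.30) = 4.33 − 8.92 = -4.59; fold change = 2^4.59 = 24.084
BCL11 has the largest |ΔΔCt| = 5.37.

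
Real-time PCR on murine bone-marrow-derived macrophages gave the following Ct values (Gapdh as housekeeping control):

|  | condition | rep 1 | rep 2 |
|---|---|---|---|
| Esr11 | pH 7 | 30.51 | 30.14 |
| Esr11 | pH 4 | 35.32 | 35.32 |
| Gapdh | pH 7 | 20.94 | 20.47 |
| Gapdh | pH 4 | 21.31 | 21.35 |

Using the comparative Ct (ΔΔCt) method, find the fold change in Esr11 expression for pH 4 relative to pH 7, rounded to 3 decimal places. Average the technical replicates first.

Mean Ct: Esr11 pH 7 30.325; Esr11 pH 4 35.320; Gapdh pH 7 20.705; Gapdh pH 4 21.330
ΔCt(pH 7) = 30.325 − 20.705 = 9.620
ΔCt(pH 4) = 35.320 − 21.330 = 13.990
ΔΔCt = 13.990 − 9.620 = 4.370
Fold change = 2^(−4.370) = 0.0484

0.048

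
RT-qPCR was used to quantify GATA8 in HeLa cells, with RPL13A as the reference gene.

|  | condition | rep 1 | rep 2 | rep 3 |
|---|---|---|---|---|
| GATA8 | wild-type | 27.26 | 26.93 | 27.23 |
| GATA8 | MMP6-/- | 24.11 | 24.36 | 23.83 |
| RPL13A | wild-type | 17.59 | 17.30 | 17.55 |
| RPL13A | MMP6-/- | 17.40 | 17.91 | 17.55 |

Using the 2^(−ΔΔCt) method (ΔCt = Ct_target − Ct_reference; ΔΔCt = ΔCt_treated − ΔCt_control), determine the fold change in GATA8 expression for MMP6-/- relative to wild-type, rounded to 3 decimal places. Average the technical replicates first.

9.063

Mean Ct: GATA8 wild-type 27.140; GATA8 MMP6-/- 24.100; RPL13A wild-type 17.480; RPL13A MMP6-/- 17.620
ΔCt(wild-type) = 27.140 − 17.480 = 9.660
ΔCt(MMP6-/-) = 24.100 − 17.620 = 6.480
ΔΔCt = 6.480 − 9.660 = -3.180
Fold change = 2^(−(-3.180)) = 2^3.180 = 9.0631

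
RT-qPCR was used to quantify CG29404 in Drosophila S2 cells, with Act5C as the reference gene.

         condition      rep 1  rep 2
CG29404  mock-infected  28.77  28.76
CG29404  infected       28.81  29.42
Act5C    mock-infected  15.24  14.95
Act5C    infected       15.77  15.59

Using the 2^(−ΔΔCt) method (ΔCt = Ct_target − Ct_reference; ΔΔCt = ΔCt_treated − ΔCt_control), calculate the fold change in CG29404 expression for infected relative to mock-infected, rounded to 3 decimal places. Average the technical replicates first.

Mean Ct: CG29404 mock-infected 28.765; CG29404 infected 29.115; Act5C mock-infected 15.095; Act5C infected 15.680
ΔCt(mock-infected) = 28.765 − 15.095 = 13.670
ΔCt(infected) = 29.115 − 15.680 = 13.435
ΔΔCt = 13.435 − 13.670 = -0.235
Fold change = 2^(−(-0.235)) = 2^0.235 = 1.1769

1.177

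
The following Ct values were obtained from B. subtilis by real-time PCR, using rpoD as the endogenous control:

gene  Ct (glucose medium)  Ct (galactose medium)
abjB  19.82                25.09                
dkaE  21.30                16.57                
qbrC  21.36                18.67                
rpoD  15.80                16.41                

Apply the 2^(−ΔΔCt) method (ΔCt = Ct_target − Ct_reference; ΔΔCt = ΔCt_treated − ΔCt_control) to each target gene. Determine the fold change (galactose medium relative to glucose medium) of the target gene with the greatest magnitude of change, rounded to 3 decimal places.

abjB: ΔΔCt = (25.09−16.41) − (19.82−15.80) = 8.68 − 4.02 = 4.66; fold change = 2^-4.66 = 0.040
dkaE: ΔΔCt = (16.57−16.41) − (21.30−15.80) = 0.16 − 5.50 = -5.34; fold change = 2^5.34 = 40.504
qbrC: ΔΔCt = (18.67−16.41) − (21.36−15.80) = 2.26 − 5.56 = -3.30; fold change = 2^3.30 = 9.849
dkaE has the largest |ΔΔCt| = 5.34.

40.504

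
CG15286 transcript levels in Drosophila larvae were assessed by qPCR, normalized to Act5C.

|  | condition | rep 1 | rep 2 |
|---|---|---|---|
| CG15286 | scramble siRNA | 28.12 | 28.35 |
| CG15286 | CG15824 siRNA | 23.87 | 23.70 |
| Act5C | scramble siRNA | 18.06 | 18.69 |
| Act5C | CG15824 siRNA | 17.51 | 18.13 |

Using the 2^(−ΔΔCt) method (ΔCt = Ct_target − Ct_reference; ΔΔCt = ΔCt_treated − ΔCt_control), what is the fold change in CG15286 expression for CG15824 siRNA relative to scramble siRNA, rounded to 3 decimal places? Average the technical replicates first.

14.877

Mean Ct: CG15286 scramble siRNA 28.235; CG15286 CG15824 siRNA 23.785; Act5C scramble siRNA 18.375; Act5C CG15824 siRNA 17.820
ΔCt(scramble siRNA) = 28.235 − 18.375 = 9.860
ΔCt(CG15824 siRNA) = 23.785 − 17.820 = 5.965
ΔΔCt = 5.965 − 9.860 = -3.895
Fold change = 2^(−(-3.895)) = 2^3.895 = 14.8769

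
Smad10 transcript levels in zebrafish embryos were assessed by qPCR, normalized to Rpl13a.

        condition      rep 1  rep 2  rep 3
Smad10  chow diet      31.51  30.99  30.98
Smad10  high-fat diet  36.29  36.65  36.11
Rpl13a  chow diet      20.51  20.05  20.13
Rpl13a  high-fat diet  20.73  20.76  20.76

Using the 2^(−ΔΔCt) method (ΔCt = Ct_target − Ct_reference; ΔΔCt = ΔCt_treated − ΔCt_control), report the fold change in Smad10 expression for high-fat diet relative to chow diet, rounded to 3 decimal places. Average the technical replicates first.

Mean Ct: Smad10 chow diet 31.160; Smad10 high-fat diet 36.350; Rpl13a chow diet 20.230; Rpl13a high-fat diet 20.750
ΔCt(chow diet) = 31.160 − 20.230 = 10.930
ΔCt(high-fat diet) = 36.350 − 20.750 = 15.600
ΔΔCt = 15.600 − 10.930 = 4.670
Fold change = 2^(−4.670) = 0.0393

0.039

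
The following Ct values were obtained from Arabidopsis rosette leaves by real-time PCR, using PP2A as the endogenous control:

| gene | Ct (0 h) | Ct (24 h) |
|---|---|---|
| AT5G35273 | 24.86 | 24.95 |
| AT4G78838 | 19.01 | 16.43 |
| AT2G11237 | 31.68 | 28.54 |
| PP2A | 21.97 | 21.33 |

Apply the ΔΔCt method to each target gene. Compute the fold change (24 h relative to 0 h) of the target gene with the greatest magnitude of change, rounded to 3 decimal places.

5.657

AT5G35273: ΔΔCt = (24.95−21.33) − (24.86−21.97) = 3.62 − 2.89 = 0.73; fold change = 2^-0.73 = 0.603
AT4G78838: ΔΔCt = (16.43−21.33) − (19.01−21.97) = -4.90 − (-2.96) = -1.94; fold change = 2^1.94 = 3.837
AT2G11237: ΔΔCt = (28.54−21.33) − (31.68−21.97) = 7.21 − 9.71 = -2.50; fold change = 2^2.50 = 5.657
AT2G11237 has the largest |ΔΔCt| = 2.50.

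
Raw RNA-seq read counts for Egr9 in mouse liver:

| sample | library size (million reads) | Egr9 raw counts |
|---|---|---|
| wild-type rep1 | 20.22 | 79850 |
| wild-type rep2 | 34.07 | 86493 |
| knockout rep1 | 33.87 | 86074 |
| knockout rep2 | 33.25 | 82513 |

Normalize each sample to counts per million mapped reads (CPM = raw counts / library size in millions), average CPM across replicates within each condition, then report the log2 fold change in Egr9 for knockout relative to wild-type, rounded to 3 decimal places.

CPM(wild-type rep1) = 79850 / 20.22 = 3949.0603
CPM(wild-type rep2) = 86493 / 34.07 = 2538.6851
CPM(knockout rep1) = 86074 / 33.87 = 2541.3050
CPM(knockout rep2) = 82513 / 33.25 = 2481.5940
mean CPM(wild-type) = 3243.8727; mean CPM(knockout) = 2511.4495
Fold change = 2511.4495 / 3243.8727 = 0.77421
log2(0.77421) = -0.3692

-0.369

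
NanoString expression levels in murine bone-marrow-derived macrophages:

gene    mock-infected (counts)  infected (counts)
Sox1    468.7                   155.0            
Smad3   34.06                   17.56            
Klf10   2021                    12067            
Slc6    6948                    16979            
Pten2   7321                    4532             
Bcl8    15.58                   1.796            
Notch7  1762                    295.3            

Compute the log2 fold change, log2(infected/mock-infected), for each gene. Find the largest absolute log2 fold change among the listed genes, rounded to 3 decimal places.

3.117

log2(155.0/468.7) = -1.596  (Sox1)
log2(17.56/34.06) = -0.956  (Smad3)
log2(12067/2021) = 2.578  (Klf10)
log2(16979/6948) = 1.289  (Slc6)
log2(4532/7321) = -0.692  (Pten2)
log2(1.796/15.58) = -3.117  (Bcl8)
log2(295.3/1762) = -2.577  (Notch7)
The largest magnitude belongs to Bcl8.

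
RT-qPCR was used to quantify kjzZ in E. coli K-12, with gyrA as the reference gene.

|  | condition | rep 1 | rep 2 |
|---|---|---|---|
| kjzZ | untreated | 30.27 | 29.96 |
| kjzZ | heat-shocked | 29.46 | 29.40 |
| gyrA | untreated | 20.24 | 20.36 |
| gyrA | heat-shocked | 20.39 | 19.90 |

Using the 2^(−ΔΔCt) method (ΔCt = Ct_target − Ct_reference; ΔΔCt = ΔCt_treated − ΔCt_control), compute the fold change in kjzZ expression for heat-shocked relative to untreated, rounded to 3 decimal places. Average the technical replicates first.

Mean Ct: kjzZ untreated 30.115; kjzZ heat-shocked 29.430; gyrA untreated 20.300; gyrA heat-shocked 20.145
ΔCt(untreated) = 30.115 − 20.300 = 9.815
ΔCt(heat-shocked) = 29.430 − 20.145 = 9.285
ΔΔCt = 9.285 − 9.815 = -0.530
Fold change = 2^(−(-0.530)) = 2^0.530 = 1.4439

1.444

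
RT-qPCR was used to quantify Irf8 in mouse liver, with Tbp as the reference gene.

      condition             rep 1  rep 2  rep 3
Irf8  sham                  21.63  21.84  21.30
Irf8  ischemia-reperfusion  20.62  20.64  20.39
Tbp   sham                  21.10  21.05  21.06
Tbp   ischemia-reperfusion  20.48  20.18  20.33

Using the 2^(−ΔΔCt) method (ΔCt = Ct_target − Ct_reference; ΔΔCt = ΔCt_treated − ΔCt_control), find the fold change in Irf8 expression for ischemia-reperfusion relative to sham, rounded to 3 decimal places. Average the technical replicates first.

Mean Ct: Irf8 sham 21.590; Irf8 ischemia-reperfusion 20.550; Tbp sham 21.070; Tbp ischemia-reperfusion 20.330
ΔCt(sham) = 21.590 − 21.070 = 0.520
ΔCt(ischemia-reperfusion) = 20.550 − 20.330 = 0.220
ΔΔCt = 0.220 − 0.520 = -0.300
Fold change = 2^(−(-0.300)) = 2^0.300 = 1.2311

1.231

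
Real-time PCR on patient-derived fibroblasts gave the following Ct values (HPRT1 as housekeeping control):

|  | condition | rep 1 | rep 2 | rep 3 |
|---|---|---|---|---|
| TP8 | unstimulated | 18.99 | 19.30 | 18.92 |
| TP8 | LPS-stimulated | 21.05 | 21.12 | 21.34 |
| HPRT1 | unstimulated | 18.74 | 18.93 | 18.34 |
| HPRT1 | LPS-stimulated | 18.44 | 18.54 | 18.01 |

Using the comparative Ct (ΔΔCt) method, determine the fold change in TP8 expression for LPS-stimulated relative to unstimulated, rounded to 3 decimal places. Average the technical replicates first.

0.184

Mean Ct: TP8 unstimulated 19.070; TP8 LPS-stimulated 21.170; HPRT1 unstimulated 18.670; HPRT1 LPS-stimulated 18.330
ΔCt(unstimulated) = 19.070 − 18.670 = 0.400
ΔCt(LPS-stimulated) = 21.170 − 18.330 = 2.840
ΔΔCt = 2.840 − 0.400 = 2.440
Fold change = 2^(−2.440) = 0.1843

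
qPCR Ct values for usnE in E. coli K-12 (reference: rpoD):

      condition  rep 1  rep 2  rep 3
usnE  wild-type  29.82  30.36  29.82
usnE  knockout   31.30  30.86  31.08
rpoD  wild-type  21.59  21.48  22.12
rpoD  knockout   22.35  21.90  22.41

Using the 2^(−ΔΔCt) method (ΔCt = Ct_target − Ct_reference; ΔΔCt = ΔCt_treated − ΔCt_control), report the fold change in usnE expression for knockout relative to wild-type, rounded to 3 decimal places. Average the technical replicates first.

Mean Ct: usnE wild-type 30.000; usnE knockout 31.080; rpoD wild-type 21.730; rpoD knockout 22.220
ΔCt(wild-type) = 30.000 − 21.730 = 8.270
ΔCt(knockout) = 31.080 − 22.220 = 8.860
ΔΔCt = 8.860 − 8.270 = 0.590
Fold change = 2^(−0.590) = 0.6643

0.664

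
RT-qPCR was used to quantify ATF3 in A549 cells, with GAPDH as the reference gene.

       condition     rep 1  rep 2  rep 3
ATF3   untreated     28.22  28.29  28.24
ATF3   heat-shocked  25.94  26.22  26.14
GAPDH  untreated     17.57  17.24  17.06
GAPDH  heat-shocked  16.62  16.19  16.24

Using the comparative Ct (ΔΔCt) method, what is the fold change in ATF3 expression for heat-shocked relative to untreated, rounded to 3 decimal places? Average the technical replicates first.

2.313

Mean Ct: ATF3 untreated 28.250; ATF3 heat-shocked 26.100; GAPDH untreated 17.290; GAPDH heat-shocked 16.350
ΔCt(untreated) = 28.250 − 17.290 = 10.960
ΔCt(heat-shocked) = 26.100 − 16.350 = 9.750
ΔΔCt = 9.750 − 10.960 = -1.210
Fold change = 2^(−(-1.210)) = 2^1.210 = 2.3134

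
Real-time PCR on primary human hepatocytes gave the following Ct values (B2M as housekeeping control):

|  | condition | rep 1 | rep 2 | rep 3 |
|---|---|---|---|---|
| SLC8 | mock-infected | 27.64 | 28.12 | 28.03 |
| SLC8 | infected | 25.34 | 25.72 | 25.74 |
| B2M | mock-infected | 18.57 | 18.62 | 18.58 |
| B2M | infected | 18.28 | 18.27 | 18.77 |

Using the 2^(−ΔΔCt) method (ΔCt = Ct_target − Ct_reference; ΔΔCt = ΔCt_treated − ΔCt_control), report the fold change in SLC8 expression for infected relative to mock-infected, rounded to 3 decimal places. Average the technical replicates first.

4.532

Mean Ct: SLC8 mock-infected 27.930; SLC8 infected 25.600; B2M mock-infected 18.590; B2M infected 18.440
ΔCt(mock-infected) = 27.930 − 18.590 = 9.340
ΔCt(infected) = 25.600 − 18.440 = 7.160
ΔΔCt = 7.160 − 9.340 = -2.180
Fold change = 2^(−(-2.180)) = 2^2.180 = 4.5315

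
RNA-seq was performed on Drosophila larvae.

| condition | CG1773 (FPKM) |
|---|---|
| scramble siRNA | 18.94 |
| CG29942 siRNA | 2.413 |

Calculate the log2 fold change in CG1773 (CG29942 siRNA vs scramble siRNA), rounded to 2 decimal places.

-2.97

Fold change = 2.413 / 18.94 = 0.1274
log2(0.1274) = -2.973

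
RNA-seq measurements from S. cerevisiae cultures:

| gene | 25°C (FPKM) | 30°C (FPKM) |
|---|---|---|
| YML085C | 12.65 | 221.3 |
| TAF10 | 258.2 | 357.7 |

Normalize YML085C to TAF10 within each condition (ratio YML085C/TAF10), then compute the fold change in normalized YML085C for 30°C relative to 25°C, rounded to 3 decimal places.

YML085C/TAF10 (25°C) = 12.65 / 258.2 = 0.048993
YML085C/TAF10 (30°C) = 221.3 / 357.7 = 0.61867
Fold change = 0.61867 / 0.048993 = 12.6278

12.628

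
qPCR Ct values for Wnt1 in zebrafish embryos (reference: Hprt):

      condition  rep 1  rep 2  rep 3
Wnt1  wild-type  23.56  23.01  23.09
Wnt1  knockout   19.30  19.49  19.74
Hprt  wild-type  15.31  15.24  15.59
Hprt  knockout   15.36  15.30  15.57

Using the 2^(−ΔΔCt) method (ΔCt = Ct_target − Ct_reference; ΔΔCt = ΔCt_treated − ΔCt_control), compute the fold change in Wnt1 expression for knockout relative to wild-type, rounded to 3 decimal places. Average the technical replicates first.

13.361

Mean Ct: Wnt1 wild-type 23.220; Wnt1 knockout 19.510; Hprt wild-type 15.380; Hprt knockout 15.410
ΔCt(wild-type) = 23.220 − 15.380 = 7.840
ΔCt(knockout) = 19.510 − 15.410 = 4.100
ΔΔCt = 4.100 − 7.840 = -3.740
Fold change = 2^(−(-3.740)) = 2^3.740 = 13.3614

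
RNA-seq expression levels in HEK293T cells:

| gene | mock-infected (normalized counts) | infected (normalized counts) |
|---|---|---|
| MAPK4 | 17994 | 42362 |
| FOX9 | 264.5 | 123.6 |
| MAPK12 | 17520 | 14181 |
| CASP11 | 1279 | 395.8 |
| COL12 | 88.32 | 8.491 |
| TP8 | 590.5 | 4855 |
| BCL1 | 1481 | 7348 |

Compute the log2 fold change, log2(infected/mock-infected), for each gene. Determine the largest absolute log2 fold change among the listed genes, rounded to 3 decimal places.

3.379

log2(42362/17994) = 1.235  (MAPK4)
log2(123.6/264.5) = -1.098  (FOX9)
log2(14181/17520) = -0.305  (MAPK12)
log2(395.8/1279) = -1.692  (CASP11)
log2(8.491/88.32) = -3.379  (COL12)
log2(4855/590.5) = 3.039  (TP8)
log2(7348/1481) = 2.311  (BCL1)
The largest magnitude belongs to COL12.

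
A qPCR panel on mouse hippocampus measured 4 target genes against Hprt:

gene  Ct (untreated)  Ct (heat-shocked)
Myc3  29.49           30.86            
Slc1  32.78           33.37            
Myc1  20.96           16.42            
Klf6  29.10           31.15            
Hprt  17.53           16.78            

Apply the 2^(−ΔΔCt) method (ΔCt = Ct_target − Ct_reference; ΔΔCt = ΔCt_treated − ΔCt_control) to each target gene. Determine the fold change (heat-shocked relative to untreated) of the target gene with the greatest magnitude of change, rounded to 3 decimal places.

13.833

Myc3: ΔΔCt = (30.86−16.78) − (29.49−17.53) = 14.08 − 11.96 = 2.12; fold change = 2^-2.12 = 0.230
Slc1: ΔΔCt = (33.37−16.78) − (32.78−17.53) = 16.59 − 15.25 = 1.34; fold change = 2^-1.34 = 0.395
Myc1: ΔΔCt = (16.42−16.78) − (20.96−17.53) = -0.36 − 3.43 = -3.79; fold change = 2^3.79 = 13.833
Klf6: ΔΔCt = (31.15−16.78) − (29.10−17.53) = 14.37 − 11.57 = 2.80; fold change = 2^-2.80 = 0.144
Myc1 has the largest |ΔΔCt| = 3.79.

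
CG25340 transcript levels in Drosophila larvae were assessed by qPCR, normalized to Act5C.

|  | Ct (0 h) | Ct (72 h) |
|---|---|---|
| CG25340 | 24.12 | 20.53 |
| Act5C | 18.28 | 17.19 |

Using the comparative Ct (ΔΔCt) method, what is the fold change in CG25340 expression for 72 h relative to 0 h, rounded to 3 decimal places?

5.657

ΔCt(0 h) = 24.120 − 18.280 = 5.840
ΔCt(72 h) = 20.530 − 17.190 = 3.340
ΔΔCt = 3.340 − 5.840 = -2.500
Fold change = 2^(−(-2.500)) = 2^2.500 = 5.6569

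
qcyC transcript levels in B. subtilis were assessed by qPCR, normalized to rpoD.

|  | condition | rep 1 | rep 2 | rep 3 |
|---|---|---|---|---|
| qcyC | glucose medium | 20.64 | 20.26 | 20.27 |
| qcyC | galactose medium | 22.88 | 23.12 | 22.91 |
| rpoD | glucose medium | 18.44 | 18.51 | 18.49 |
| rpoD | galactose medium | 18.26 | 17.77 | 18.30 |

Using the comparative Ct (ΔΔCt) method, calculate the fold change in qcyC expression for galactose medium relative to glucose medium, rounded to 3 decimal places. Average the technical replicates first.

Mean Ct: qcyC glucose medium 20.390; qcyC galactose medium 22.970; rpoD glucose medium 18.480; rpoD galactose medium 18.110
ΔCt(glucose medium) = 20.390 − 18.480 = 1.910
ΔCt(galactose medium) = 22.970 − 18.110 = 4.860
ΔΔCt = 4.860 − 1.910 = 2.950
Fold change = 2^(−2.950) = 0.1294

0.129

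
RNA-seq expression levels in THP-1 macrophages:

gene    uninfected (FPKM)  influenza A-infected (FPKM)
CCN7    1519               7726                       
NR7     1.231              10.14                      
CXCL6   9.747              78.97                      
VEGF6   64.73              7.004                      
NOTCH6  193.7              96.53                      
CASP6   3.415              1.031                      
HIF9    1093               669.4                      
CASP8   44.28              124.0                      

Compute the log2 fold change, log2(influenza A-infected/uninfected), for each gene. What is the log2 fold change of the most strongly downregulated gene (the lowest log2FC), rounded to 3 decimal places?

-3.208

log2(7726/1519) = 2.347  (CCN7)
log2(10.14/1.231) = 3.042  (NR7)
log2(78.97/9.747) = 3.018  (CXCL6)
log2(7.004/64.73) = -3.208  (VEGF6)
log2(96.53/193.7) = -1.005  (NOTCH6)
log2(1.031/3.415) = -1.728  (CASP6)
log2(669.4/1093) = -0.707  (HIF9)
log2(124.0/44.28) = 1.486  (CASP8)
VEGF6 is most strongly downregulated.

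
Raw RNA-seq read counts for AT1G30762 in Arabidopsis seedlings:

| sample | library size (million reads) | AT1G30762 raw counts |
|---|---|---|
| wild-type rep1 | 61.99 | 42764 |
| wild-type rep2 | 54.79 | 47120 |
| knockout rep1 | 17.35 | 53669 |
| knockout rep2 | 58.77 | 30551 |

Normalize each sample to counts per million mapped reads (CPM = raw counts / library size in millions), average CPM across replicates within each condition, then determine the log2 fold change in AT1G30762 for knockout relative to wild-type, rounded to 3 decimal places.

1.221

CPM(wild-type rep1) = 42764 / 61.99 = 689.8532
CPM(wild-type rep2) = 47120 / 54.79 = 860.0110
CPM(knockout rep1) = 53669 / 17.35 = 3093.3141
CPM(knockout rep2) = 30551 / 58.77 = 519.8401
mean CPM(wild-type) = 774.9321; mean CPM(knockout) = 1806.5771
Fold change = 1806.5771 / 774.9321 = 2.33127
log2(2.33127) = 1.2211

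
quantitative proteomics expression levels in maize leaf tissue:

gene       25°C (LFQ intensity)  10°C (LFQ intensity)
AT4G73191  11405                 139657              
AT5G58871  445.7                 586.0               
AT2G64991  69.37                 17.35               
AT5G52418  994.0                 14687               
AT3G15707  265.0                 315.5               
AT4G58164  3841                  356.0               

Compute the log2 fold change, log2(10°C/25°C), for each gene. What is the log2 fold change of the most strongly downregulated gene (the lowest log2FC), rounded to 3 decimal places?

-3.432

log2(139657/11405) = 3.614  (AT4G73191)
log2(586.0/445.7) = 0.395  (AT5G58871)
log2(17.35/69.37) = -1.999  (AT2G64991)
log2(14687/994.0) = 3.885  (AT5G52418)
log2(315.5/265.0) = 0.252  (AT3G15707)
log2(356.0/3841) = -3.432  (AT4G58164)
AT4G58164 is most strongly downregulated.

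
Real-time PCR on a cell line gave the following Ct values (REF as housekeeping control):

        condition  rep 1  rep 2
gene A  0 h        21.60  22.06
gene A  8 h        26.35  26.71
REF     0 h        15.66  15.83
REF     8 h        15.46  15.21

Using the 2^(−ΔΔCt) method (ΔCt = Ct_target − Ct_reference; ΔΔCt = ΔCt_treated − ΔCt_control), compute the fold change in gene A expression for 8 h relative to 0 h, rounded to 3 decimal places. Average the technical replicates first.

0.029

Mean Ct: gene A 0 h 21.830; gene A 8 h 26.530; REF 0 h 15.745; REF 8 h 15.335
ΔCt(0 h) = 21.830 − 15.745 = 6.085
ΔCt(8 h) = 26.530 − 15.335 = 11.195
ΔΔCt = 11.195 − 6.085 = 5.110
Fold change = 2^(−5.110) = 0.0290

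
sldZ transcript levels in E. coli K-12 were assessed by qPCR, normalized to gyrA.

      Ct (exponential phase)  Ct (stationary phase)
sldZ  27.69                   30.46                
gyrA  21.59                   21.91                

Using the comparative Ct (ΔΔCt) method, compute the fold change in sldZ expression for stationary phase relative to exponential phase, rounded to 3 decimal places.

0.183

ΔCt(exponential phase) = 27.690 − 21.590 = 6.100
ΔCt(stationary phase) = 30.460 − 21.910 = 8.550
ΔΔCt = 8.550 − 6.100 = 2.450
Fold change = 2^(−2.450) = 0.1830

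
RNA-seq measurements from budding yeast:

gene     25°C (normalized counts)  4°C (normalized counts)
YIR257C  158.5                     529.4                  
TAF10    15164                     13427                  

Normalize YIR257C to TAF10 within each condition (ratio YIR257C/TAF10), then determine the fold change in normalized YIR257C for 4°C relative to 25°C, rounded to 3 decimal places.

YIR257C/TAF10 (25°C) = 158.5 / 15164 = 0.010452
YIR257C/TAF10 (4°C) = 529.4 / 13427 = 0.039428
Fold change = 0.039428 / 0.010452 = 3.7722

3.772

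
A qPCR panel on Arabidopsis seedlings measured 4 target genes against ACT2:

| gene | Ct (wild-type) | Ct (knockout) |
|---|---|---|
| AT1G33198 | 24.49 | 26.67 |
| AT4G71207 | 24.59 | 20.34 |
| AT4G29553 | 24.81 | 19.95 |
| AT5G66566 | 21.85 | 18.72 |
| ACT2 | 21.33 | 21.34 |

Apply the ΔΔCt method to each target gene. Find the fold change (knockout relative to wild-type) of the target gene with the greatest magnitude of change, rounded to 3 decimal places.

AT1G33198: ΔΔCt = (26.67−21.34) − (24.49−21.33) = 5.33 − 3.16 = 2.17; fold change = 2^-2.17 = 0.222
AT4G71207: ΔΔCt = (20.34−21.34) − (24.59−21.33) = -1.00 − 3.26 = -4.26; fold change = 2^4.26 = 19.160
AT4G29553: ΔΔCt = (19.95−21.34) − (24.81−21.33) = -1.39 − 3.48 = -4.87; fold change = 2^4.87 = 29.243
AT5G66566: ΔΔCt = (18.72−21.34) − (21.85−21.33) = -2.62 − 0.52 = -3.14; fold change = 2^3.14 = 8.815
AT4G29553 has the largest |ΔΔCt| = 4.87.

29.243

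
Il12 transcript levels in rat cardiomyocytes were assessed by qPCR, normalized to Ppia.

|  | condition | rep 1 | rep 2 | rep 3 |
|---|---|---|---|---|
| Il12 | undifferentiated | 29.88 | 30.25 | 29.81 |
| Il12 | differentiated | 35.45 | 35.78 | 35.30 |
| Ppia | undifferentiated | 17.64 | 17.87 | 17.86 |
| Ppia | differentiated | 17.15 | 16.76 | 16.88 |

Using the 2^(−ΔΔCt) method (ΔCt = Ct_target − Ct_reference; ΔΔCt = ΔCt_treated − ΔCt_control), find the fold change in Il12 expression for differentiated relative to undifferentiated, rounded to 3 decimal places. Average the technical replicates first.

Mean Ct: Il12 undifferentiated 29.980; Il12 differentiated 35.510; Ppia undifferentiated 17.790; Ppia differentiated 16.930
ΔCt(undifferentiated) = 29.980 − 17.790 = 12.190
ΔCt(differentiated) = 35.510 − 16.930 = 18.580
ΔΔCt = 18.580 − 12.190 = 6.390
Fold change = 2^(−6.390) = 0.0119

0.012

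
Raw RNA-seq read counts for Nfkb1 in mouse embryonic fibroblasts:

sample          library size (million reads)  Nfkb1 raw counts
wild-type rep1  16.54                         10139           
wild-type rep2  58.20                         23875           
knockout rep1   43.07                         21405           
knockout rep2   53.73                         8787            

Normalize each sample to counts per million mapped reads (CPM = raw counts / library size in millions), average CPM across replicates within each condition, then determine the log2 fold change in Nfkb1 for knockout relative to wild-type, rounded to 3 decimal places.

CPM(wild-type rep1) = 10139 / 16.54 = 612.9988
CPM(wild-type rep2) = 23875 / 58.20 = 410.2234
CPM(knockout rep1) = 21405 / 43.07 = 496.9817
CPM(knockout rep2) = 8787 / 53.73 = 163.5399
mean CPM(wild-type) = 511.6111; mean CPM(knockout) = 330.2608
Fold change = 330.2608 / 511.6111 = 0.64553
log2(0.64553) = -0.6314

-0.631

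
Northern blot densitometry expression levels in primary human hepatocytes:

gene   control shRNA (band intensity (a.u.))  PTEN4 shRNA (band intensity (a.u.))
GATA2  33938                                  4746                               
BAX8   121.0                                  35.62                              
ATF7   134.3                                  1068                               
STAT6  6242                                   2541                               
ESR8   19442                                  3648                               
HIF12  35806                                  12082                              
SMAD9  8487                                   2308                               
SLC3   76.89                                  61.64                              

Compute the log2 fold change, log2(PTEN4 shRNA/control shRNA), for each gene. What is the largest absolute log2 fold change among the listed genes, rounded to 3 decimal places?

log2(4746/33938) = -2.838  (GATA2)
log2(35.62/121.0) = -1.764  (BAX8)
log2(1068/134.3) = 2.991  (ATF7)
log2(2541/6242) = -1.297  (STAT6)
log2(3648/19442) = -2.414  (ESR8)
log2(12082/35806) = -1.567  (HIF12)
log2(2308/8487) = -1.879  (SMAD9)
log2(61.64/76.89) = -0.319  (SLC3)
The largest magnitude belongs to ATF7.

2.991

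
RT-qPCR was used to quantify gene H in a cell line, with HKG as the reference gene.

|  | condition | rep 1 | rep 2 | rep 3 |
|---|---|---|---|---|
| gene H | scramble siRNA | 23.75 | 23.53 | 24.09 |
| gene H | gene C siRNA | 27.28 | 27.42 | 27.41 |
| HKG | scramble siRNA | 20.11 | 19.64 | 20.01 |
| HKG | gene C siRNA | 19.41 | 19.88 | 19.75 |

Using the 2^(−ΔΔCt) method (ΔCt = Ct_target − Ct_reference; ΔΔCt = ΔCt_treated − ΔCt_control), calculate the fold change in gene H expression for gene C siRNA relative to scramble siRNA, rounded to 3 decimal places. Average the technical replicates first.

Mean Ct: gene H scramble siRNA 23.790; gene H gene C siRNA 27.370; HKG scramble siRNA 19.920; HKG gene C siRNA 19.680
ΔCt(scramble siRNA) = 23.790 − 19.920 = 3.870
ΔCt(gene C siRNA) = 27.370 − 19.680 = 7.690
ΔΔCt = 7.690 − 3.870 = 3.820
Fold change = 2^(−3.820) = 0.0708

0.071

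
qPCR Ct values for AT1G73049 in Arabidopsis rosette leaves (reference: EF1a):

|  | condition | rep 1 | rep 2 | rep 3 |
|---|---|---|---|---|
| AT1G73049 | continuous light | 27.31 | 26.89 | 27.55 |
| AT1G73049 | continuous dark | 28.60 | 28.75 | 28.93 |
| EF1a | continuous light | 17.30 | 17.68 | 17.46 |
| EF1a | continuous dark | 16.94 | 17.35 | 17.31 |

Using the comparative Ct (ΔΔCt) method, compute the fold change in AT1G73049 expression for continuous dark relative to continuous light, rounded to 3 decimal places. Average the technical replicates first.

0.289

Mean Ct: AT1G73049 continuous light 27.250; AT1G73049 continuous dark 28.760; EF1a continuous light 17.480; EF1a continuous dark 17.200
ΔCt(continuous light) = 27.250 − 17.480 = 9.770
ΔCt(continuous dark) = 28.760 − 17.200 = 11.560
ΔΔCt = 11.560 − 9.770 = 1.790
Fold change = 2^(−1.790) = 0.2892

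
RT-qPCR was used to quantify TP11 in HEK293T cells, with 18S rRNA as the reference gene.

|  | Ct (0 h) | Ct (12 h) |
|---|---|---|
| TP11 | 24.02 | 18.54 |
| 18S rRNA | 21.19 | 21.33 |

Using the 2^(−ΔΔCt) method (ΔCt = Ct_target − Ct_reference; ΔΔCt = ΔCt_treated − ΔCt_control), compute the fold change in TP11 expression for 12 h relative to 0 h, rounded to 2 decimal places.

49.18

ΔCt(0 h) = 24.020 − 21.190 = 2.830
ΔCt(12 h) = 18.540 − 21.330 = -2.790
ΔΔCt = -2.790 − 2.830 = -5.620
Fold change = 2^(−(-5.620)) = 2^5.620 = 49.180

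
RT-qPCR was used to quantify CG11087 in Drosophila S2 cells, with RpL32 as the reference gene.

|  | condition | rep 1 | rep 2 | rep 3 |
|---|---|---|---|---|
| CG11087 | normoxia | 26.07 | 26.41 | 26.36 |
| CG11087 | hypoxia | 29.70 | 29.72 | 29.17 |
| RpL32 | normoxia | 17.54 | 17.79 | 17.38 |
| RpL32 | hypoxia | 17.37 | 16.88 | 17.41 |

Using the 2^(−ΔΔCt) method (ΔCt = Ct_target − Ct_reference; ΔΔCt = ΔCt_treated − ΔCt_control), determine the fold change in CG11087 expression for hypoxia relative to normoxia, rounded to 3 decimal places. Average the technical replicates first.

Mean Ct: CG11087 normoxia 26.280; CG11087 hypoxia 29.530; RpL32 normoxia 17.570; RpL32 hypoxia 17.220
ΔCt(normoxia) = 26.280 − 17.570 = 8.710
ΔCt(hypoxia) = 29.530 − 17.220 = 12.310
ΔΔCt = 12.310 − 8.710 = 3.600
Fold change = 2^(−3.600) = 0.0825

0.082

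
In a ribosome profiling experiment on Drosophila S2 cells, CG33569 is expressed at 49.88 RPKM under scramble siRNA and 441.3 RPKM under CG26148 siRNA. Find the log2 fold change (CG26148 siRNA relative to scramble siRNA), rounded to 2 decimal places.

Fold change = 441.3 / 49.88 = 8.8472
log2(8.8472) = 3.145

3.15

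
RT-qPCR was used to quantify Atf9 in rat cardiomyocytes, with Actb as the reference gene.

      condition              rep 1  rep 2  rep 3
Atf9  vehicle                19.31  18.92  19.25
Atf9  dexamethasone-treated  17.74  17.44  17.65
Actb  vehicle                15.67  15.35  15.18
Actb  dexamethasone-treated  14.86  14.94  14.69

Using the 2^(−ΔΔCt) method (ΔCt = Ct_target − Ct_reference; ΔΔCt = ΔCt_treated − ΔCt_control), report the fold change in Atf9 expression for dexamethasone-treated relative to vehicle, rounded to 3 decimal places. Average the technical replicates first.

1.972

Mean Ct: Atf9 vehicle 19.160; Atf9 dexamethasone-treated 17.610; Actb vehicle 15.400; Actb dexamethasone-treated 14.830
ΔCt(vehicle) = 19.160 − 15.400 = 3.760
ΔCt(dexamethasone-treated) = 17.610 − 14.830 = 2.780
ΔΔCt = 2.780 − 3.760 = -0.980
Fold change = 2^(−(-0.980)) = 2^0.980 = 1.9725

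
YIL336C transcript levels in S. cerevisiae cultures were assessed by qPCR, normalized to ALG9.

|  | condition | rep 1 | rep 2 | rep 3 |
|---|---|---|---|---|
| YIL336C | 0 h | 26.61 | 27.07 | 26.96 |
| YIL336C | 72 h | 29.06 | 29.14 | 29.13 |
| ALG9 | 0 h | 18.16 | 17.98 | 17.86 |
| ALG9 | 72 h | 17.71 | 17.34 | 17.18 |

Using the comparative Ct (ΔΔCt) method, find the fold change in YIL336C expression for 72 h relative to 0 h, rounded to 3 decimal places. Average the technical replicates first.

0.142

Mean Ct: YIL336C 0 h 26.880; YIL336C 72 h 29.110; ALG9 0 h 18.000; ALG9 72 h 17.410
ΔCt(0 h) = 26.880 − 18.000 = 8.880
ΔCt(72 h) = 29.110 − 17.410 = 11.700
ΔΔCt = 11.700 − 8.880 = 2.820
Fold change = 2^(−2.820) = 0.1416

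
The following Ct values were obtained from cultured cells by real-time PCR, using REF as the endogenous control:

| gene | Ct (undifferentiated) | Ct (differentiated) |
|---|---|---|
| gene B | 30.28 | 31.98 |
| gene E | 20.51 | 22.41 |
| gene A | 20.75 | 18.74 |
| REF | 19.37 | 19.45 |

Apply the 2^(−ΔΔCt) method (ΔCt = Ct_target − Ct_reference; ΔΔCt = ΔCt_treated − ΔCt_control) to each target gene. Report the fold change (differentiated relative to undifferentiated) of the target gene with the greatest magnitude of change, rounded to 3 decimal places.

gene B: ΔΔCt = (31.98−19.45) − (30.28−19.37) = 12.53 − 10.91 = 1.62; fold change = 2^-1.62 = 0.325
gene E: ΔΔCt = (22.41−19.45) − (20.51−19.37) = 2.96 − 1.14 = 1.82; fold change = 2^-1.82 = 0.283
gene A: ΔΔCt = (18.74−19.45) − (20.75−19.37) = -0.71 − 1.38 = -2.09; fold change = 2^2.09 = 4.257
gene A has the largest |ΔΔCt| = 2.09.

4.257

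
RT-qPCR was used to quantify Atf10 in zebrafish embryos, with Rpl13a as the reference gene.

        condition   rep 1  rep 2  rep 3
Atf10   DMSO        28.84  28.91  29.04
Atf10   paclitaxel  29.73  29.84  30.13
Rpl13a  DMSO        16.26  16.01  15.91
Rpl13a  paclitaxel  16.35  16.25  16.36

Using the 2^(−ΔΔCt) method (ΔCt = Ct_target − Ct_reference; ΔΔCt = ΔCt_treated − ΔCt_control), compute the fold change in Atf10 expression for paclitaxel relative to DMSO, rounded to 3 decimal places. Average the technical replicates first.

Mean Ct: Atf10 DMSO 28.930; Atf10 paclitaxel 29.900; Rpl13a DMSO 16.060; Rpl13a paclitaxel 16.320
ΔCt(DMSO) = 28.930 − 16.060 = 12.870
ΔCt(paclitaxel) = 29.900 − 16.320 = 13.580
ΔΔCt = 13.580 − 12.870 = 0.710
Fold change = 2^(−0.710) = 0.6113

0.611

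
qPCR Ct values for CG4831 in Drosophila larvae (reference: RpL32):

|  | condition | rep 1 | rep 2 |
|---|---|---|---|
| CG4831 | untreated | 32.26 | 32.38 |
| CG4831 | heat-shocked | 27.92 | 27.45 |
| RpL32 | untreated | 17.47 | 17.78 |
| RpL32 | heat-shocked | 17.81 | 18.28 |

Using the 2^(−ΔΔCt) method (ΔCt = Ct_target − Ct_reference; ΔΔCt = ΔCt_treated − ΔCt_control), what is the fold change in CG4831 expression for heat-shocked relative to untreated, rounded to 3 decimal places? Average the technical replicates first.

33.243

Mean Ct: CG4831 untreated 32.320; CG4831 heat-shocked 27.685; RpL32 untreated 17.625; RpL32 heat-shocked 18.045
ΔCt(untreated) = 32.320 − 17.625 = 14.695
ΔCt(heat-shocked) = 27.685 − 18.045 = 9.640
ΔΔCt = 9.640 − 14.695 = -5.055
Fold change = 2^(−(-5.055)) = 2^5.055 = 33.2435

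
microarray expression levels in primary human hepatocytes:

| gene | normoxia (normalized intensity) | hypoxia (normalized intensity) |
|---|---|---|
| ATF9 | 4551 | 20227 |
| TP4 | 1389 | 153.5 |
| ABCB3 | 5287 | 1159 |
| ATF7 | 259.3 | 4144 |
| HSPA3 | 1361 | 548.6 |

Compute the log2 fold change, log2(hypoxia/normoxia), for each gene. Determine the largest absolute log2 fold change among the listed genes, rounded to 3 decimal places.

3.998

log2(20227/4551) = 2.152  (ATF9)
log2(153.5/1389) = -3.178  (TP4)
log2(1159/5287) = -2.190  (ABCB3)
log2(4144/259.3) = 3.998  (ATF7)
log2(548.6/1361) = -1.311  (HSPA3)
The largest magnitude belongs to ATF7.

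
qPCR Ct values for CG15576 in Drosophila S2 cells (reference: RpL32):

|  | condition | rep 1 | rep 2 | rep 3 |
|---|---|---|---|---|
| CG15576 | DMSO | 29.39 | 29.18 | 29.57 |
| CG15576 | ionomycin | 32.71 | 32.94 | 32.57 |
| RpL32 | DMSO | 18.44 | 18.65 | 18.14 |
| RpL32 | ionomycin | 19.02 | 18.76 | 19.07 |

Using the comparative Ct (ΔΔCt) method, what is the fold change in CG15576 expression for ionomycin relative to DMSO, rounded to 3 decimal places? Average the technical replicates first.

Mean Ct: CG15576 DMSO 29.380; CG15576 ionomycin 32.740; RpL32 DMSO 18.410; RpL32 ionomycin 18.950
ΔCt(DMSO) = 29.380 − 18.410 = 10.970
ΔCt(ionomycin) = 32.740 − 18.950 = 13.790
ΔΔCt = 13.790 − 10.970 = 2.820
Fold change = 2^(−2.820) = 0.1416

0.142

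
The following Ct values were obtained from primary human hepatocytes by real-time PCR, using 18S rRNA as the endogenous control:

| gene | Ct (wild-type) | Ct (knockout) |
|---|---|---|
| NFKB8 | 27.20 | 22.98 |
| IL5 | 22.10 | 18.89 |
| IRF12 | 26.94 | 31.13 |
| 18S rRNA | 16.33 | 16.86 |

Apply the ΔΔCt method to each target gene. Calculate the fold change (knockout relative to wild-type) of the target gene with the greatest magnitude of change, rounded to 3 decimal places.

26.909

NFKB8: ΔΔCt = (22.98−16.86) − (27.20−16.33) = 6.12 − 10.87 = -4.75; fold change = 2^4.75 = 26.909
IL5: ΔΔCt = (18.89−16.86) − (22.10−16.33) = 2.03 − 5.77 = -3.74; fold change = 2^3.74 = 13.361
IRF12: ΔΔCt = (31.13−16.86) − (26.94−16.33) = 14.27 − 10.61 = 3.66; fold change = 2^-3.66 = 0.079
NFKB8 has the largest |ΔΔCt| = 4.75.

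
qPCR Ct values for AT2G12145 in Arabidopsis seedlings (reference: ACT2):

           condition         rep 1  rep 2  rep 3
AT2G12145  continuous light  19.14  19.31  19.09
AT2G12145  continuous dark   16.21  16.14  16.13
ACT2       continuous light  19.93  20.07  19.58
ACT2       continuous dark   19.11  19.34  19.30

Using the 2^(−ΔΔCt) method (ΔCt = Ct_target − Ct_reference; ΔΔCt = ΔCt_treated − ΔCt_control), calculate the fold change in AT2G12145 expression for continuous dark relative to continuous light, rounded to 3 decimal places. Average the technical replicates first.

Mean Ct: AT2G12145 continuous light 19.180; AT2G12145 continuous dark 16.160; ACT2 continuous light 19.860; ACT2 continuous dark 19.250
ΔCt(continuous light) = 19.180 − 19.860 = -0.680
ΔCt(continuous dark) = 16.160 − 19.250 = -3.090
ΔΔCt = -3.090 − (-0.680) = -2.410
Fold change = 2^(−(-2.410)) = 2^2.410 = 5.3147

5.315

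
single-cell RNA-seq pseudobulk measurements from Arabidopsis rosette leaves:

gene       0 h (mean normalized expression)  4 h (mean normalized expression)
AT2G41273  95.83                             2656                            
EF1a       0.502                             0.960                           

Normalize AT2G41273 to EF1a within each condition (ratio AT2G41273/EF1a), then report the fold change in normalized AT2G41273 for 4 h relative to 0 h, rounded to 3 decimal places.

14.493

AT2G41273/EF1a (0 h) = 95.83 / 0.502 = 190.9
AT2G41273/EF1a (4 h) = 2656 / 0.960 = 2766.7
Fold change = 2766.7 / 190.9 = 14.4930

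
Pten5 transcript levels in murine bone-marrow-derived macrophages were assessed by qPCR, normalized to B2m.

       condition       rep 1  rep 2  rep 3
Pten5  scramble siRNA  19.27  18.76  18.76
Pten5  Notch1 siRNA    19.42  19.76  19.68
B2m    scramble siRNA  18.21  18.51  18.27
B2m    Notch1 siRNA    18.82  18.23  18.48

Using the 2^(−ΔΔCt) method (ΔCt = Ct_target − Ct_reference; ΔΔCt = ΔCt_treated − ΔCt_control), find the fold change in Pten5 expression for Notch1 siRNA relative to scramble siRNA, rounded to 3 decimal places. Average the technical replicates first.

0.702

Mean Ct: Pten5 scramble siRNA 18.930; Pten5 Notch1 siRNA 19.620; B2m scramble siRNA 18.330; B2m Notch1 siRNA 18.510
ΔCt(scramble siRNA) = 18.930 − 18.330 = 0.600
ΔCt(Notch1 siRNA) = 19.620 − 18.510 = 1.110
ΔΔCt = 1.110 − 0.600 = 0.510
Fold change = 2^(−0.510) = 0.7022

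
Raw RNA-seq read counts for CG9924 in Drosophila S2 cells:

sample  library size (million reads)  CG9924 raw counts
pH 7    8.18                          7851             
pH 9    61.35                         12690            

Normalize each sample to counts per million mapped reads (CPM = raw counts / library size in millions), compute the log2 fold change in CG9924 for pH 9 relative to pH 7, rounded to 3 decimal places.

CPM(pH 7) = 7851 / 8.18 = 959.7800
CPM(pH 9) = 12690 / 61.35 = 206.8460
Fold change = 206.8460 / 959.7800 = 0.21551
log2(0.21551) = -2.2141

-2.214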